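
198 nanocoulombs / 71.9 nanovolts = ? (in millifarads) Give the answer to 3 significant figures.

(198 × 10^-9) / (71.9 × 10^-9) = 2.7538 F

2750 millifarads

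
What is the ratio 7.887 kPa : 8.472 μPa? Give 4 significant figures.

(7.887 × 10³) / (8.472 × 10⁻⁶) = 0.93095 × 10⁹

930900000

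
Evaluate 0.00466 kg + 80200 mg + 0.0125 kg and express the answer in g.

97.36 g

In g:
  0.00466 kg = 0.00466 × 10^3 g = 4.66
  80200 mg = 80200 × 10^-3 g = 80.2
  0.0125 kg = 0.0125 × 10^3 g = 12.5
Sum: 4.66 + 80.2 + 12.5 = 97.36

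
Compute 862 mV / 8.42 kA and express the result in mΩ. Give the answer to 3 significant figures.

0.102 mΩ

(862 × 10⁻³) / (8.42 × 10³) = 102.38 × 10⁻⁶ Ω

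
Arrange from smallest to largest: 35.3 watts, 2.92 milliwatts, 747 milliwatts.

35.3 watts = 35.3 watts
2.92 milliwatts = 0.00292 watts
747 milliwatts = 0.747 watts

2.92 milliwatts < 747 milliwatts < 35.3 watts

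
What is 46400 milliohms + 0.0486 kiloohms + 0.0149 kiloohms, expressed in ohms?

In ohms:
  46400 milliohms = 46400 × 10^-3 ohms = 46.4
  0.0486 kiloohms = 0.0486 × 10^3 ohms = 48.6
  0.0149 kiloohms = 0.0149 × 10^3 ohms = 14.9
Sum: 46.4 + 48.6 + 14.9 = 109.9

109.9 ohms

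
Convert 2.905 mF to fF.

milli = 1e-3, femto = 1e-15; factor is 1e12.
2.905 × 1e12 = 2905000000000

2905000000000 fF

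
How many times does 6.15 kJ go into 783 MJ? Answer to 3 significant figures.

127000

(783e6) / (6.15e3) = 127.3e3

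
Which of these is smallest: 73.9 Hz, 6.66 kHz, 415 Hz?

73.9 Hz

73.9 Hz = 73.9 Hz
6.66 kHz = 6660 Hz
415 Hz = 415 Hz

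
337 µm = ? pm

337000000 pm

micro = 1e-6, pico = 1e-12; factor is 1e6.
337 × 1e6 = 337000000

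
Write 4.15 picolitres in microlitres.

0.00000415 microlitres

pico = 1e-12, micro = 1e-6; factor is 1e-6.
4.15 × 1e-6 = 0.00000415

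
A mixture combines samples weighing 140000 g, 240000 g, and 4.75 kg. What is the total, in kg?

In kg:
  140000 g = 140000 × 10^-3 kg = 140
  240000 g = 240000 × 10^-3 kg = 240
  4.75 kg → 4.75
Sum: 140 + 240 + 4.75 = 384.75

384.75 kg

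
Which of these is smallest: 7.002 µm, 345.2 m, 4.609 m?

7.002 µm = 0.000007002 m
345.2 m = 345.2 m
4.609 m = 4.609 m

7.002 µm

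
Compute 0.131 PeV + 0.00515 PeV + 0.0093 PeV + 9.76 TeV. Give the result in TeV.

155.21 TeV

In TeV:
  0.131 PeV = 0.131 × 10³ TeV = 131
  0.00515 PeV = 0.00515 × 10³ TeV = 5.15
  0.0093 PeV = 0.0093 × 10³ TeV = 9.3
  9.76 TeV → 9.76
Sum: 131 + 5.15 + 9.3 + 9.76 = 155.21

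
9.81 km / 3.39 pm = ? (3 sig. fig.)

(9.81e3) / (3.39e-12) = 2.894e15

2890000000000000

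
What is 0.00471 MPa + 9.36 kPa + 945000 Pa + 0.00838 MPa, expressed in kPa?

In kPa:
  0.00471 MPa = 0.00471e3 kPa = 4.71
  9.36 kPa → 9.36
  945000 Pa = 945000e-3 kPa = 945
  0.00838 MPa = 0.00838e3 kPa = 8.38
Sum: 4.71 + 9.36 + 945 + 8.38 = 967.45

967.45 kPa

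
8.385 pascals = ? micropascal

8385000 micropascals

(no prefix) = 1e0, micro = 1e-6; factor is 1e6.
8.385 × 1e6 = 8385000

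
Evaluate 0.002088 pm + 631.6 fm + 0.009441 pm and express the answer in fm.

643.129 fm

In fm:
  0.002088 pm = 0.002088 × 10³ fm = 2.088
  631.6 fm → 631.6
  0.009441 pm = 0.009441 × 10³ fm = 9.441
Sum: 2.088 + 631.6 + 9.441 = 643.129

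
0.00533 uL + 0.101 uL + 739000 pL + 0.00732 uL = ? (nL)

852.65 nL

In nL:
  0.00533 uL = 0.00533e3 nL = 5.33
  0.101 uL = 0.101e3 nL = 101
  739000 pL = 739000e-3 nL = 739
  0.00732 uL = 0.00732e3 nL = 7.32
Sum: 5.33 + 101 + 739 + 7.32 = 852.65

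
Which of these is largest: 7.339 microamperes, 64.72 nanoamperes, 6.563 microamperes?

7.339 microamperes = 0.000007339 amperes
64.72 nanoamperes = 0.00000006472 amperes
6.563 microamperes = 0.000006563 amperes

7.339 microamperes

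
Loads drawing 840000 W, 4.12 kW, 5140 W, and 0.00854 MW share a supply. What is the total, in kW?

857.8 kW

In kW:
  840000 W = 840000e-3 kW = 840
  4.12 kW → 4.12
  5140 W = 5140e-3 kW = 5.14
  0.00854 MW = 0.00854e3 kW = 8.54
Sum: 840 + 4.12 + 5.14 + 8.54 = 857.8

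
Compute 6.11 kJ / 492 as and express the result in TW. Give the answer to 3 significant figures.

12400000 TW

(6.11e3) / (492e-18) = 0.012419e21 W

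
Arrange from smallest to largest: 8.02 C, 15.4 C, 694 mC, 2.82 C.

694 mC < 2.82 C < 8.02 C < 15.4 C

8.02 C = 8.02 C
15.4 C = 15.4 C
694 mC = 0.694 C
2.82 C = 2.82 C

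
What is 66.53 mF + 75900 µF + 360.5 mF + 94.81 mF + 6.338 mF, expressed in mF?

604.078 mF

In mF:
  66.53 mF → 66.53
  75900 µF = 75900e-3 mF = 75.9
  360.5 mF → 360.5
  94.81 mF → 94.81
  6.338 mF → 6.338
Sum: 66.53 + 75.9 + 360.5 + 94.81 + 6.338 = 604.078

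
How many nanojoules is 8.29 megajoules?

8290000000000000 nanojoules

mega = 10^6, nano = 10^-9; factor is 10^15.
8.29 × 10^15 = 8290000000000000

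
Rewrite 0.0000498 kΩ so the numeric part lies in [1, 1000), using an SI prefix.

49.8 mΩ

= 49.8 × 10⁻³ Ω; 10⁻³ is milli.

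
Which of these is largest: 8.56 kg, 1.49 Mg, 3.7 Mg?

3.7 Mg

8.56 kg = 8560 g
1.49 Mg = 1490000 g
3.7 Mg = 3700000 g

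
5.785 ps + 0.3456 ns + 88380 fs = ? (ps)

In ps:
  5.785 ps → 5.785
  0.3456 ns = 0.3456 × 10^3 ps = 345.6
  88380 fs = 88380 × 10^-3 ps = 88.38
Sum: 5.785 + 345.6 + 88.38 = 439.765

439.765 ps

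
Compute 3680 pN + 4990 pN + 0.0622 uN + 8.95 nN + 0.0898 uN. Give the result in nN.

169.62 nN

In nN:
  3680 pN = 3680 × 10⁻³ nN = 3.68
  4990 pN = 4990 × 10⁻³ nN = 4.99
  0.0622 uN = 0.0622 × 10³ nN = 62.2
  8.95 nN → 8.95
  0.0898 uN = 0.0898 × 10³ nN = 89.8
Sum: 3.68 + 4.99 + 62.2 + 8.95 + 89.8 = 169.62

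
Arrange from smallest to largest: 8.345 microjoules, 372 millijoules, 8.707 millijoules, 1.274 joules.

8.345 microjoules < 8.707 millijoules < 372 millijoules < 1.274 joules

8.345 microjoules = 0.000008345 joules
372 millijoules = 0.372 joules
8.707 millijoules = 0.008707 joules
1.274 joules = 1.274 joules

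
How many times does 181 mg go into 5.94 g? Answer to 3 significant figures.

(5.94) / (181 × 10^-3) = 0.03282 × 10^3

32.8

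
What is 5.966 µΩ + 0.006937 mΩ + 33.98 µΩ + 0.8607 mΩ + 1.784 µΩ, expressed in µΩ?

In µΩ:
  5.966 µΩ → 5.966
  0.006937 mΩ = 0.006937 × 10^3 µΩ = 6.937
  33.98 µΩ → 33.98
  0.8607 mΩ = 0.8607 × 10^3 µΩ = 860.7
  1.784 µΩ → 1.784
Sum: 5.966 + 6.937 + 33.98 + 860.7 + 1.784 = 909.367

909.367 µΩ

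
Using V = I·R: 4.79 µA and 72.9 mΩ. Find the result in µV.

4.79 × 10^-6 × 72.9 × 10^-3 = 349.191 × 10^-9 V

0.349191 µV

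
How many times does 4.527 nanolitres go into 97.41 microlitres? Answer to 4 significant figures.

(97.41 × 10⁻⁶) / (4.527 × 10⁻⁹) = 21.518 × 10³

21520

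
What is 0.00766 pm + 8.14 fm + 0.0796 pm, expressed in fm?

95.4 fm

In fm:
  0.00766 pm = 0.00766 × 10³ fm = 7.66
  8.14 fm → 8.14
  0.0796 pm = 0.0796 × 10³ fm = 79.6
Sum: 7.66 + 8.14 + 79.6 = 95.4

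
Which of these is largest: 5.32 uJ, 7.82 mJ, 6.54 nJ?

5.32 uJ = 0.00000532 J
7.82 mJ = 0.00782 J
6.54 nJ = 0.00000000654 J

7.82 mJ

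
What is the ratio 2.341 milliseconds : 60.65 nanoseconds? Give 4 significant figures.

(2.341 × 10^-3) / (60.65 × 10^-9) = 0.038599 × 10^6

38600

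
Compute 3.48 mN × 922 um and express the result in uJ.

3.20856 uJ

3.48 × 10^-3 × 922 × 10^-6 = 3208.56 × 10^-9 J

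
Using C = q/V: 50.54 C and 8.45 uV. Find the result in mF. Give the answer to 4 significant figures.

(50.54) / (8.45e-6) = 5.98107e6 F

5981000000 mF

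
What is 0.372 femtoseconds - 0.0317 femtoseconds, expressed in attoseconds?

In attoseconds:
  0.372 femtoseconds = 0.372e3 attoseconds = 372
  0.0317 femtoseconds = 0.0317e3 attoseconds = 31.7
Difference: 372 - 31.7 = 340.3

340.3 attoseconds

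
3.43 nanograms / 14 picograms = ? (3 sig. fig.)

(3.43e-9) / (14e-12) = 0.245e3

245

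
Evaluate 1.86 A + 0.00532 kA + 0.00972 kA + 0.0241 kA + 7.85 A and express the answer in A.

In A:
  1.86 A → 1.86
  0.00532 kA = 0.00532e3 A = 5.32
  0.00972 kA = 0.00972e3 A = 9.72
  0.0241 kA = 0.0241e3 A = 24.1
  7.85 A → 7.85
Sum: 1.86 + 5.32 + 9.72 + 24.1 + 7.85 = 48.85

48.85 A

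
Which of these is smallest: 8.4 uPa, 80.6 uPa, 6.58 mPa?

8.4 uPa = 0.0000084 Pa
80.6 uPa = 0.0000806 Pa
6.58 mPa = 0.00658 Pa

8.4 uPa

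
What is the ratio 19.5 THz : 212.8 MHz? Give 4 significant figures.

91640

(19.5 × 10¹²) / (212.8 × 10⁶) = 0.091635 × 10⁶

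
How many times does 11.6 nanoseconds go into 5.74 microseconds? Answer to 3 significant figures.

495

(5.74e-6) / (11.6e-9) = 0.4948e3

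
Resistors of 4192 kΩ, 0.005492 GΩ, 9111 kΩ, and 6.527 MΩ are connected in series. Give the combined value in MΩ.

In MΩ:
  4192 kΩ = 4192e-3 MΩ = 4.192
  0.005492 GΩ = 0.005492e3 MΩ = 5.492
  9111 kΩ = 9111e-3 MΩ = 9.111
  6.527 MΩ → 6.527
Sum: 4.192 + 5.492 + 9.111 + 6.527 = 25.322

25.322 MΩ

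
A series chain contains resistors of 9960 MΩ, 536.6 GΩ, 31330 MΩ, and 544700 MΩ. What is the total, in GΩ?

In GΩ:
  9960 MΩ = 9960e-3 GΩ = 9.96
  536.6 GΩ → 536.6
  31330 MΩ = 31330e-3 GΩ = 31.33
  544700 MΩ = 544700e-3 GΩ = 544.7
Sum: 9.96 + 536.6 + 31.33 + 544.7 = 1122.59

1122.59 GΩ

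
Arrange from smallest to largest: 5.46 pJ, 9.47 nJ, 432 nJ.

5.46 pJ < 9.47 nJ < 432 nJ

5.46 pJ = 0.00000000000546 J
9.47 nJ = 0.00000000947 J
432 nJ = 0.000000432 J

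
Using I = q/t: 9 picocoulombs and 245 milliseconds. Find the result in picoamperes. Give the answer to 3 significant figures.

(9 × 10⁻¹²) / (245 × 10⁻³) = 0.036735 × 10⁻⁹ A

36.7 picoamperes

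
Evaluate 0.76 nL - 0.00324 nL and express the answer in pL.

756.76 pL

In pL:
  0.76 nL = 0.76 × 10³ pL = 760
  0.00324 nL = 0.00324 × 10³ pL = 3.24
Difference: 760 - 3.24 = 756.76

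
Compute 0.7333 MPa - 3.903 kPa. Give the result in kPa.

729.397 kPa

In kPa:
  0.7333 MPa = 0.7333 × 10³ kPa = 733.3
  3.903 kPa → 3.903
Difference: 733.3 - 3.903 = 729.397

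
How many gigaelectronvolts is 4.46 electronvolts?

0.00000000446 gigaelectronvolts

(no prefix) = 10^0, giga = 10^9; factor is 10^-9.
4.46 × 10^-9 = 0.00000000446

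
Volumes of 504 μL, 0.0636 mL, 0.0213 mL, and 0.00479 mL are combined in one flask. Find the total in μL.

In μL:
  504 μL → 504
  0.0636 mL = 0.0636 × 10^3 μL = 63.6
  0.0213 mL = 0.0213 × 10^3 μL = 21.3
  0.00479 mL = 0.00479 × 10^3 μL = 4.79
Sum: 504 + 63.6 + 21.3 + 4.79 = 593.69

593.69 μL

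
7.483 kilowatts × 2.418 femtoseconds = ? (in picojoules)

7.483 × 10^3 × 2.418 × 10^-15 = 18.093894 × 10^-12 J

18.093894 picojoules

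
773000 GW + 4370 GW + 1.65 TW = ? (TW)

In TW:
  773000 GW = 773000 × 10⁻³ TW = 773
  4370 GW = 4370 × 10⁻³ TW = 4.37
  1.65 TW → 1.65
Sum: 773 + 4.37 + 1.65 = 779.02

779.02 TW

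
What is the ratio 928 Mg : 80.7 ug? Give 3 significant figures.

(928e6) / (80.7e-6) = 11.5e12

11500000000000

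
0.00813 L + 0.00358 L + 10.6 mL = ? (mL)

In mL:
  0.00813 L = 0.00813 × 10^3 mL = 8.13
  0.00358 L = 0.00358 × 10^3 mL = 3.58
  10.6 mL → 10.6
Sum: 8.13 + 3.58 + 10.6 = 22.31

22.31 mL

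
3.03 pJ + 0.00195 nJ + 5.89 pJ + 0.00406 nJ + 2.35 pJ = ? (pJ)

17.28 pJ

In pJ:
  3.03 pJ → 3.03
  0.00195 nJ = 0.00195 × 10³ pJ = 1.95
  5.89 pJ → 5.89
  0.00406 nJ = 0.00406 × 10³ pJ = 4.06
  2.35 pJ → 2.35
Sum: 3.03 + 1.95 + 5.89 + 4.06 + 2.35 = 17.28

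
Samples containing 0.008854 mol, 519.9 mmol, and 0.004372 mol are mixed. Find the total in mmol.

In mmol:
  0.008854 mol = 0.008854e3 mmol = 8.854
  519.9 mmol → 519.9
  0.004372 mol = 0.004372e3 mmol = 4.372
Sum: 8.854 + 519.9 + 4.372 = 533.126

533.126 mmol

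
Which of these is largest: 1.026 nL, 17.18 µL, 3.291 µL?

1.026 nL = 0.000000001026 L
17.18 µL = 0.00001718 L
3.291 µL = 0.000003291 L

17.18 µL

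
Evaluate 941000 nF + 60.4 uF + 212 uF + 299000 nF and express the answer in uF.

1512.4 uF

In uF:
  941000 nF = 941000 × 10^-3 uF = 941
  60.4 uF → 60.4
  212 uF → 212
  299000 nF = 299000 × 10^-3 uF = 299
Sum: 941 + 60.4 + 212 + 299 = 1512.4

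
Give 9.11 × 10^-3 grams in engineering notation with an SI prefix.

9.11 milligrams

= 9.11 × 10^-3 grams; 10^-3 is milli.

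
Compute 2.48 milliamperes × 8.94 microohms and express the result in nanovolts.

2.48 × 10^-3 × 8.94 × 10^-6 = 22.1712 × 10^-9 V

22.1712 nanovolts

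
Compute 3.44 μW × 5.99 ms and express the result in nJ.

20.6056 nJ

3.44 × 10⁻⁶ × 5.99 × 10⁻³ = 20.6056 × 10⁻⁹ J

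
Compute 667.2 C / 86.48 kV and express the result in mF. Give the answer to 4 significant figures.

(667.2) / (86.48 × 10³) = 7.71508 × 10⁻³ F

7.715 mF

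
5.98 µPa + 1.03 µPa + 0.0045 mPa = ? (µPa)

In µPa:
  5.98 µPa → 5.98
  1.03 µPa → 1.03
  0.0045 mPa = 0.0045 × 10^3 µPa = 4.5
Sum: 5.98 + 1.03 + 4.5 = 11.51

11.51 µPa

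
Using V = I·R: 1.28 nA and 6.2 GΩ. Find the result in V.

7.936 V

1.28 × 10^-9 × 6.2 × 10^9 = 7.936 V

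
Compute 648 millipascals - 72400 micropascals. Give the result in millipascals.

575.6 millipascals

In millipascals:
  648 millipascals → 648
  72400 micropascals = 72400e-3 millipascals = 72.4
Difference: 648 - 72.4 = 575.6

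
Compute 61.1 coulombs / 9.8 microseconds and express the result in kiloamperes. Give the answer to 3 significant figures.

(61.1) / (9.8e-6) = 6.2347e6 A

6230 kiloamperes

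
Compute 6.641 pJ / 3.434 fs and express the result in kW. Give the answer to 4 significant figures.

(6.641e-12) / (3.434e-15) = 1.9339e3 W

1.934 kW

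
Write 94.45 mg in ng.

94450000 ng

milli = 1e-3, nano = 1e-9; factor is 1e6.
94.45 × 1e6 = 94450000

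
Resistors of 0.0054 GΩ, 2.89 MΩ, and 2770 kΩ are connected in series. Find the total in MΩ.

In MΩ:
  0.0054 GΩ = 0.0054e3 MΩ = 5.4
  2.89 MΩ → 2.89
  2770 kΩ = 2770e-3 MΩ = 2.77
Sum: 5.4 + 2.89 + 2.77 = 11.06

11.06 MΩ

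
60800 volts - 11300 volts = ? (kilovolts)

In kilovolts:
  60800 volts = 60800 × 10^-3 kilovolts = 60.8
  11300 volts = 11300 × 10^-3 kilovolts = 11.3
Difference: 60.8 - 11.3 = 49.5

49.5 kilovolts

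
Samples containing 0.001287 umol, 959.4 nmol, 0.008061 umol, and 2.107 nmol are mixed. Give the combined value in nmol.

In nmol:
  0.001287 umol = 0.001287 × 10^3 nmol = 1.287
  959.4 nmol → 959.4
  0.008061 umol = 0.008061 × 10^3 nmol = 8.061
  2.107 nmol → 2.107
Sum: 1.287 + 959.4 + 8.061 + 2.107 = 970.855

970.855 nmol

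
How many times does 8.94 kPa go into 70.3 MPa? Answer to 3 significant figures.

7860

(70.3e6) / (8.94e3) = 7.864e3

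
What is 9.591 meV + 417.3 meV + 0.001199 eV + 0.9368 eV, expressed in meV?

1364.89 meV

In meV:
  9.591 meV → 9.591
  417.3 meV → 417.3
  0.001199 eV = 0.001199e3 meV = 1.199
  0.9368 eV = 0.9368e3 meV = 936.8
Sum: 9.591 + 417.3 + 1.199 + 936.8 = 1364.89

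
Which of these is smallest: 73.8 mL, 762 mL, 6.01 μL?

73.8 mL = 0.0738 L
762 mL = 0.762 L
6.01 μL = 0.00000601 L

6.01 μL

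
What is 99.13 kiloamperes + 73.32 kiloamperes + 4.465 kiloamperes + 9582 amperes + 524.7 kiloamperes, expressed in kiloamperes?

In kiloamperes:
  99.13 kiloamperes → 99.13
  73.32 kiloamperes → 73.32
  4.465 kiloamperes → 4.465
  9582 amperes = 9582e-3 kiloamperes = 9.582
  524.7 kiloamperes → 524.7
Sum: 99.13 + 73.32 + 4.465 + 9.582 + 524.7 = 711.197

711.197 kiloamperes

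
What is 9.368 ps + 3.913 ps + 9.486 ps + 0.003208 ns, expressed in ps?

25.975 ps

In ps:
  9.368 ps → 9.368
  3.913 ps → 3.913
  9.486 ps → 9.486
  0.003208 ns = 0.003208 × 10^3 ps = 3.208
Sum: 9.368 + 3.913 + 9.486 + 3.208 = 25.975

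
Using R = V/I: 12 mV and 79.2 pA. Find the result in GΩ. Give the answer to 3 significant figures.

(12e-3) / (79.2e-12) = 0.15152e9 Ω

0.152 GΩ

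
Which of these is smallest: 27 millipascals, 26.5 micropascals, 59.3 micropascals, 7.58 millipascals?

26.5 micropascals

27 millipascals = 0.027 pascals
26.5 micropascals = 0.0000265 pascals
59.3 micropascals = 0.0000593 pascals
7.58 millipascals = 0.00758 pascals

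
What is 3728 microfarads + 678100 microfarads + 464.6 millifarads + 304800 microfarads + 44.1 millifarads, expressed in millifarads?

In millifarads:
  3728 microfarads = 3728e-3 millifarads = 3.728
  678100 microfarads = 678100e-3 millifarads = 678.1
  464.6 millifarads → 464.6
  304800 microfarads = 304800e-3 millifarads = 304.8
  44.1 millifarads → 44.1
Sum: 3.728 + 678.1 + 464.6 + 304.8 + 44.1 = 1495.328

1495.328 millifarads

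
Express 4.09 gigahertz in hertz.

4090000000 hertz

giga = 10^9, (no prefix) = 10^0; factor is 10^9.
4.09 × 10^9 = 4090000000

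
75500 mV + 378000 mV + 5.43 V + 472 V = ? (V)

930.93 V

In V:
  75500 mV = 75500 × 10⁻³ V = 75.5
  378000 mV = 378000 × 10⁻³ V = 378
  5.43 V → 5.43
  472 V → 472
Sum: 75.5 + 378 + 5.43 + 472 = 930.93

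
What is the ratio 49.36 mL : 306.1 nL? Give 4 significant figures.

161300

(49.36e-3) / (306.1e-9) = 0.16125e6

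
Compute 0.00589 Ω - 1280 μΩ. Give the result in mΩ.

4.61 mΩ

In mΩ:
  0.00589 Ω = 0.00589e3 mΩ = 5.89
  1280 μΩ = 1280e-3 mΩ = 1.28
Difference: 5.89 - 1.28 = 4.61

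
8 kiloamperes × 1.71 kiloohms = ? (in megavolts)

8e3 × 1.71e3 = 13.68e6 V

13.68 megavolts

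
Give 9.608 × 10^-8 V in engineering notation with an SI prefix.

= 96.08 × 10^-9 V; 10^-9 is nano.

96.08 nV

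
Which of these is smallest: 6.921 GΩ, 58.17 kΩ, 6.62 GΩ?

58.17 kΩ

6.921 GΩ = 6921000000 Ω
58.17 kΩ = 58170 Ω
6.62 GΩ = 6620000000 Ω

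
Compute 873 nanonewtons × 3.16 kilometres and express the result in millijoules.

873 × 10^-9 × 3.16 × 10^3 = 2758.68 × 10^-6 J

2.75868 millijoules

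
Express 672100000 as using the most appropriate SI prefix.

= 672.1 × 10^-12 s; 10^-12 is pico.

672.1 ps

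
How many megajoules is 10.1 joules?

(no prefix) = 10⁰, mega = 10⁶; factor is 10⁻⁶.
10.1 × 10⁻⁶ = 0.0000101

0.0000101 megajoules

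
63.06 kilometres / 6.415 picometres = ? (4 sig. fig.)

9830000000000000

(63.06 × 10³) / (6.415 × 10⁻¹²) = 9.8301 × 10¹⁵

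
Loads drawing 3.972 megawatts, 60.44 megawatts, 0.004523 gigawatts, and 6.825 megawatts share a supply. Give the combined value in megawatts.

75.76 megawatts

In megawatts:
  3.972 megawatts → 3.972
  60.44 megawatts → 60.44
  0.004523 gigawatts = 0.004523 × 10^3 megawatts = 4.523
  6.825 megawatts → 6.825
Sum: 3.972 + 60.44 + 4.523 + 6.825 = 75.76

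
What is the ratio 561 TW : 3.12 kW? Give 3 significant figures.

180000000000

(561e12) / (3.12e3) = 179.8e9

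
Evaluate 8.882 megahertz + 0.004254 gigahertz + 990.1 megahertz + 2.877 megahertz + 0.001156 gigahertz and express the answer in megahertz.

1007.269 megahertz

In megahertz:
  8.882 megahertz → 8.882
  0.004254 gigahertz = 0.004254 × 10^3 megahertz = 4.254
  990.1 megahertz → 990.1
  2.877 megahertz → 2.877
  0.001156 gigahertz = 0.001156 × 10^3 megahertz = 1.156
Sum: 8.882 + 4.254 + 990.1 + 2.877 + 1.156 = 1007.269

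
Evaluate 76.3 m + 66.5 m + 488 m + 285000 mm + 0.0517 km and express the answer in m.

967.5 m

In m:
  76.3 m → 76.3
  66.5 m → 66.5
  488 m → 488
  285000 mm = 285000e-3 m = 285
  0.0517 km = 0.0517e3 m = 51.7
Sum: 76.3 + 66.5 + 488 + 285 + 51.7 = 967.5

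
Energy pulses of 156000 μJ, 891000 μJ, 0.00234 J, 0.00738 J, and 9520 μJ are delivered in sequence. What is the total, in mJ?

In mJ:
  156000 μJ = 156000 × 10⁻³ mJ = 156
  891000 μJ = 891000 × 10⁻³ mJ = 891
  0.00234 J = 0.00234 × 10³ mJ = 2.34
  0.00738 J = 0.00738 × 10³ mJ = 7.38
  9520 μJ = 9520 × 10⁻³ mJ = 9.52
Sum: 156 + 891 + 2.34 + 7.38 + 9.52 = 1066.24

1066.24 mJ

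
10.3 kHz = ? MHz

0.0103 MHz

kilo = 10³, mega = 10⁶; factor is 10⁻³.
10.3 × 10⁻³ = 0.0103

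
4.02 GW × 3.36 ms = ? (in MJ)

4.02e9 × 3.36e-3 = 13.5072e6 J

13.5072 MJ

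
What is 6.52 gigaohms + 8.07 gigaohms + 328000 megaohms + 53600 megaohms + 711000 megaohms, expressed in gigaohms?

In gigaohms:
  6.52 gigaohms → 6.52
  8.07 gigaohms → 8.07
  328000 megaohms = 328000e-3 gigaohms = 328
  53600 megaohms = 53600e-3 gigaohms = 53.6
  711000 megaohms = 711000e-3 gigaohms = 711
Sum: 6.52 + 8.07 + 328 + 53.6 + 711 = 1107.19

1107.19 gigaohms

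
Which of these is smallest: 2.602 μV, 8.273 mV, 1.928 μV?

1.928 μV

2.602 μV = 0.000002602 V
8.273 mV = 0.008273 V
1.928 μV = 0.000001928 V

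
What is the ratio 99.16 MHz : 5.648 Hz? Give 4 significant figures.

17560000

(99.16 × 10⁶) / (5.648) = 17.557 × 10⁶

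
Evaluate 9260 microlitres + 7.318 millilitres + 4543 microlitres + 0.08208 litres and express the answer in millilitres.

103.201 millilitres

In millilitres:
  9260 microlitres = 9260e-3 millilitres = 9.26
  7.318 millilitres → 7.318
  4543 microlitres = 4543e-3 millilitres = 4.543
  0.08208 litres = 0.08208e3 millilitres = 82.08
Sum: 9.26 + 7.318 + 4.543 + 82.08 = 103.201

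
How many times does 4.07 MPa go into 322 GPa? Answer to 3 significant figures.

(322 × 10^9) / (4.07 × 10^6) = 79.12 × 10^3

79100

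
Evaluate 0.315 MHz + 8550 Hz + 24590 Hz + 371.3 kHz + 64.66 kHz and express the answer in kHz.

In kHz:
  0.315 MHz = 0.315e3 kHz = 315
  8550 Hz = 8550e-3 kHz = 8.55
  24590 Hz = 24590e-3 kHz = 24.59
  371.3 kHz → 371.3
  64.66 kHz → 64.66
Sum: 315 + 8.55 + 24.59 + 371.3 + 64.66 = 784.1

784.1 kHz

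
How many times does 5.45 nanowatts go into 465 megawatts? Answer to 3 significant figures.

(465e6) / (5.45e-9) = 85.32e15

85300000000000000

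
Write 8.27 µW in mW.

0.00827 mW

micro = 1e-6, milli = 1e-3; factor is 1e-3.
8.27 × 1e-3 = 0.00827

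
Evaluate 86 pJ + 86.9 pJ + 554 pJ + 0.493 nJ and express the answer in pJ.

In pJ:
  86 pJ → 86
  86.9 pJ → 86.9
  554 pJ → 554
  0.493 nJ = 0.493 × 10³ pJ = 493
Sum: 86 + 86.9 + 554 + 493 = 1219.9

1219.9 pJ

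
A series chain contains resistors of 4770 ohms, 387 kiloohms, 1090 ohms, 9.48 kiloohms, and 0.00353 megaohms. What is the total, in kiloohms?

405.87 kiloohms

In kiloohms:
  4770 ohms = 4770e-3 kiloohms = 4.77
  387 kiloohms → 387
  1090 ohms = 1090e-3 kiloohms = 1.09
  9.48 kiloohms → 9.48
  0.00353 megaohms = 0.00353e3 kiloohms = 3.53
Sum: 4.77 + 387 + 1.09 + 9.48 + 3.53 = 405.87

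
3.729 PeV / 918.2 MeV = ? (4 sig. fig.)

(3.729 × 10¹⁵) / (918.2 × 10⁶) = 0.0040612 × 10⁹

4061000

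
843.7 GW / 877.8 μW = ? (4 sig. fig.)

961200000000000

(843.7e9) / (877.8e-6) = 0.96115e15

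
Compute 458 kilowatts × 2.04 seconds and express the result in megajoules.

458 × 10³ × 2.04 = 934.32 × 10³ J

0.93432 megajoules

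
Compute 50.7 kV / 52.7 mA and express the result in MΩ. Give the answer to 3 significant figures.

(50.7 × 10³) / (52.7 × 10⁻³) = 0.96205 × 10⁶ Ω

0.962 MΩ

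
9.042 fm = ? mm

femto = 1e-15, milli = 1e-3; factor is 1e-12.
9.042 × 1e-12 = 0.000000000009042

0.000000000009042 mm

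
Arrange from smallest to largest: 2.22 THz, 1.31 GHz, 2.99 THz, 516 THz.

2.22 THz = 2220000000000 Hz
1.31 GHz = 1310000000 Hz
2.99 THz = 2990000000000 Hz
516 THz = 516000000000000 Hz

1.31 GHz < 2.22 THz < 2.99 THz < 516 THz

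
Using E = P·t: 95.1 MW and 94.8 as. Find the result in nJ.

9.01548 nJ

95.1e6 × 94.8e-18 = 9015.48e-12 J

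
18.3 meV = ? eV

0.0183 eV

milli = 10^-3, (no prefix) = 10^0; factor is 10^-3.
18.3 × 10^-3 = 0.0183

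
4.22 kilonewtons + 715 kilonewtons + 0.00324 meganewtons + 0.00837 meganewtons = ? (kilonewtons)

730.83 kilonewtons

In kilonewtons:
  4.22 kilonewtons → 4.22
  715 kilonewtons → 715
  0.00324 meganewtons = 0.00324 × 10^3 kilonewtons = 3.24
  0.00837 meganewtons = 0.00837 × 10^3 kilonewtons = 8.37
Sum: 4.22 + 715 + 3.24 + 8.37 = 730.83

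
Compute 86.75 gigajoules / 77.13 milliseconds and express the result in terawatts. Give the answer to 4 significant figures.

1.125 terawatts

(86.75 × 10^9) / (77.13 × 10^-3) = 1.12472 × 10^12 W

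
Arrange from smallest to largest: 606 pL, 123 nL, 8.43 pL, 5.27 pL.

5.27 pL < 8.43 pL < 606 pL < 123 nL

606 pL = 0.000000000606 L
123 nL = 0.000000123 L
8.43 pL = 0.00000000000843 L
5.27 pL = 0.00000000000527 L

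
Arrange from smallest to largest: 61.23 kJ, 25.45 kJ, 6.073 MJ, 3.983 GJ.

25.45 kJ < 61.23 kJ < 6.073 MJ < 3.983 GJ

61.23 kJ = 61230 J
25.45 kJ = 25450 J
6.073 MJ = 6073000 J
3.983 GJ = 3983000000 J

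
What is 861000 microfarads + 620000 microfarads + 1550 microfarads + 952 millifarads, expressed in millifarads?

2434.55 millifarads

In millifarads:
  861000 microfarads = 861000e-3 millifarads = 861
  620000 microfarads = 620000e-3 millifarads = 620
  1550 microfarads = 1550e-3 millifarads = 1.55
  952 millifarads → 952
Sum: 861 + 620 + 1.55 + 952 = 2434.55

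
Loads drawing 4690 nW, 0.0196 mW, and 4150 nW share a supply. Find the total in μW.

28.44 μW

In μW:
  4690 nW = 4690 × 10^-3 μW = 4.69
  0.0196 mW = 0.0196 × 10^3 μW = 19.6
  4150 nW = 4150 × 10^-3 μW = 4.15
Sum: 4.69 + 19.6 + 4.15 = 28.44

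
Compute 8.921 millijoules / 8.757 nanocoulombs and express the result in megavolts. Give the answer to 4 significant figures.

(8.921 × 10^-3) / (8.757 × 10^-9) = 1.01873 × 10^6 V

1.019 megavolts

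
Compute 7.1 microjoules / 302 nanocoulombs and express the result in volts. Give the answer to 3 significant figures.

(7.1 × 10^-6) / (302 × 10^-9) = 0.02351 × 10^3 V

23.5 volts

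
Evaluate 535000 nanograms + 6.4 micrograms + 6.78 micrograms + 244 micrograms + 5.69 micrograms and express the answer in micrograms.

In micrograms:
  535000 nanograms = 535000 × 10^-3 micrograms = 535
  6.4 micrograms → 6.4
  6.78 micrograms → 6.78
  244 micrograms → 244
  5.69 micrograms → 5.69
Sum: 535 + 6.4 + 6.78 + 244 + 5.69 = 797.87

797.87 micrograms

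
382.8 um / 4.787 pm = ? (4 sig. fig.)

79970000

(382.8 × 10^-6) / (4.787 × 10^-12) = 79.967 × 10^6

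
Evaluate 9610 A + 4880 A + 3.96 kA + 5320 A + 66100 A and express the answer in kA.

In kA:
  9610 A = 9610 × 10^-3 kA = 9.61
  4880 A = 4880 × 10^-3 kA = 4.88
  3.96 kA → 3.96
  5320 A = 5320 × 10^-3 kA = 5.32
  66100 A = 66100 × 10^-3 kA = 66.1
Sum: 9.61 + 4.88 + 3.96 + 5.32 + 66.1 = 89.87

89.87 kA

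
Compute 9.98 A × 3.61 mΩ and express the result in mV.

36.0278 mV

9.98 × 3.61 × 10^-3 = 36.0278 × 10^-3 V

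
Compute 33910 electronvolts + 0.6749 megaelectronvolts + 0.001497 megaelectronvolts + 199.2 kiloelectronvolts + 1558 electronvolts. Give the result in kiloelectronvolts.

In kiloelectronvolts:
  33910 electronvolts = 33910e-3 kiloelectronvolts = 33.91
  0.6749 megaelectronvolts = 0.6749e3 kiloelectronvolts = 674.9
  0.001497 megaelectronvolts = 0.001497e3 kiloelectronvolts = 1.497
  199.2 kiloelectronvolts → 199.2
  1558 electronvolts = 1558e-3 kiloelectronvolts = 1.558
Sum: 33.91 + 674.9 + 1.497 + 199.2 + 1.558 = 911.065

911.065 kiloelectronvolts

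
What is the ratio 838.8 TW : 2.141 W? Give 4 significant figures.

(838.8 × 10^12) / (2.141) = 391.78 × 10^12

391800000000000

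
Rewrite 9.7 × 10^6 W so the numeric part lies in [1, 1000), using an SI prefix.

9.7 MW

= 9.7 × 10^6 W; 10^6 is mega.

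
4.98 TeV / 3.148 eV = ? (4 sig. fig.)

1582000000000

(4.98 × 10¹²) / (3.148) = 1.582 × 10¹²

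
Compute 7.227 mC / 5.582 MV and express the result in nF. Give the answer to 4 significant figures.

(7.227e-3) / (5.582e6) = 1.2947e-9 F

1.295 nF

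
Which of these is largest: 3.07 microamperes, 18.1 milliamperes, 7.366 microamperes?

3.07 microamperes = 0.00000307 amperes
18.1 milliamperes = 0.0181 amperes
7.366 microamperes = 0.000007366 amperes

18.1 milliamperes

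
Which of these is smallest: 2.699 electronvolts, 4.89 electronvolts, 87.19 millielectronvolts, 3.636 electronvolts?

2.699 electronvolts = 2.699 electronvolts
4.89 electronvolts = 4.89 electronvolts
87.19 millielectronvolts = 0.08719 electronvolts
3.636 electronvolts = 3.636 electronvolts

87.19 millielectronvolts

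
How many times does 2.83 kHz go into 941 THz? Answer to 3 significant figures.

(941e12) / (2.83e3) = 332.5e9

333000000000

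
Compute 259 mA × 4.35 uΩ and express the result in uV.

1.12665 uV

259 × 10^-3 × 4.35 × 10^-6 = 1126.65 × 10^-9 V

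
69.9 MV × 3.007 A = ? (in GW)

69.9 × 10^6 × 3.007 = 210.1893 × 10^6 W

0.2101893 GW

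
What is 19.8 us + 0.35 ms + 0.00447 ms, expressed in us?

In us:
  19.8 us → 19.8
  0.35 ms = 0.35 × 10^3 us = 350
  0.00447 ms = 0.00447 × 10^3 us = 4.47
Sum: 19.8 + 350 + 4.47 = 374.27

374.27 us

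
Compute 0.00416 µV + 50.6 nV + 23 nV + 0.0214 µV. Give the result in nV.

99.16 nV

In nV:
  0.00416 µV = 0.00416 × 10^3 nV = 4.16
  50.6 nV → 50.6
  23 nV → 23
  0.0214 µV = 0.0214 × 10^3 nV = 21.4
Sum: 4.16 + 50.6 + 23 + 21.4 = 99.16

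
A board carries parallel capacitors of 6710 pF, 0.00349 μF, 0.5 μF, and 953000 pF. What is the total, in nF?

In nF:
  6710 pF = 6710 × 10⁻³ nF = 6.71
  0.00349 μF = 0.00349 × 10³ nF = 3.49
  0.5 μF = 0.5 × 10³ nF = 500
  953000 pF = 953000 × 10⁻³ nF = 953
Sum: 6.71 + 3.49 + 500 + 953 = 1463.2

1463.2 nF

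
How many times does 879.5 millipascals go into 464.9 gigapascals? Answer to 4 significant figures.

528600000000

(464.9 × 10^9) / (879.5 × 10^-3) = 0.5286 × 10^12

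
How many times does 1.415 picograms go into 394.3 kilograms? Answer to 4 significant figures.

(394.3 × 10^3) / (1.415 × 10^-12) = 278.66 × 10^15

278700000000000000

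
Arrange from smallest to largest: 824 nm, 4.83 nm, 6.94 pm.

6.94 pm < 4.83 nm < 824 nm

824 nm = 0.000000824 m
4.83 nm = 0.00000000483 m
6.94 pm = 0.00000000000694 m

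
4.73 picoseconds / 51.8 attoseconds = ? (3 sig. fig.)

(4.73e-12) / (51.8e-18) = 0.09131e6

91300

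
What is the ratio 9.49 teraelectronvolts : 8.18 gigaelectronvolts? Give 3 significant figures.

1160

(9.49 × 10^12) / (8.18 × 10^9) = 1.16 × 10^3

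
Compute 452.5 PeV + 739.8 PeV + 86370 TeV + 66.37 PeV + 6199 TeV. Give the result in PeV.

In PeV:
  452.5 PeV → 452.5
  739.8 PeV → 739.8
  86370 TeV = 86370e-3 PeV = 86.37
  66.37 PeV → 66.37
  6199 TeV = 6199e-3 PeV = 6.199
Sum: 452.5 + 739.8 + 86.37 + 66.37 + 6.199 = 1351.239

1351.239 PeV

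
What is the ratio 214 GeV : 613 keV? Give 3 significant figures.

349000

(214e9) / (613e3) = 0.3491e6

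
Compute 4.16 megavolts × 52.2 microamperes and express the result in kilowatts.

4.16 × 10^6 × 52.2 × 10^-6 = 217.152 W

0.217152 kilowatts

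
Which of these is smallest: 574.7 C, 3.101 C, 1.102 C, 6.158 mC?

6.158 mC

574.7 C = 574.7 C
3.101 C = 3.101 C
1.102 C = 1.102 C
6.158 mC = 0.006158 C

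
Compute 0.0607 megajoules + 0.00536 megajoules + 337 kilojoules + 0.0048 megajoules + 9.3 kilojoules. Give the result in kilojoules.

417.16 kilojoules

In kilojoules:
  0.0607 megajoules = 0.0607 × 10³ kilojoules = 60.7
  0.00536 megajoules = 0.00536 × 10³ kilojoules = 5.36
  337 kilojoules → 337
  0.0048 megajoules = 0.0048 × 10³ kilojoules = 4.8
  9.3 kilojoules → 9.3
Sum: 60.7 + 5.36 + 337 + 4.8 + 9.3 = 417.16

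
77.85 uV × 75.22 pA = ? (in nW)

77.85e-6 × 75.22e-12 = 5855.877e-18 W

0.000005855877 nW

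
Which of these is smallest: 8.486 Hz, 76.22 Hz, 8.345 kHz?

8.486 Hz = 8.486 Hz
76.22 Hz = 76.22 Hz
8.345 kHz = 8345 Hz

8.486 Hz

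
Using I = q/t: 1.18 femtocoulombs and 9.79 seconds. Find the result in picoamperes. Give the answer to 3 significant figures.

0.000121 picoamperes

(1.18 × 10⁻¹⁵) / (9.79) = 0.12053 × 10⁻¹⁵ A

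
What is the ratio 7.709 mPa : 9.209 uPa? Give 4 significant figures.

(7.709e-3) / (9.209e-6) = 0.83712e3

837.1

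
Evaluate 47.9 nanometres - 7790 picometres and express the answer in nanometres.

40.11 nanometres

In nanometres:
  47.9 nanometres → 47.9
  7790 picometres = 7790e-3 nanometres = 7.79
Difference: 47.9 - 7.79 = 40.11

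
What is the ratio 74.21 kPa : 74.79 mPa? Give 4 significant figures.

992200

(74.21e3) / (74.79e-3) = 0.99224e6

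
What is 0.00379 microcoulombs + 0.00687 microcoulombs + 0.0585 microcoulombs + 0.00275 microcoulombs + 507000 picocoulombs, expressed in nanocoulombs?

In nanocoulombs:
  0.00379 microcoulombs = 0.00379 × 10^3 nanocoulombs = 3.79
  0.00687 microcoulombs = 0.00687 × 10^3 nanocoulombs = 6.87
  0.0585 microcoulombs = 0.0585 × 10^3 nanocoulombs = 58.5
  0.00275 microcoulombs = 0.00275 × 10^3 nanocoulombs = 2.75
  507000 picocoulombs = 507000 × 10^-3 nanocoulombs = 507
Sum: 3.79 + 6.87 + 58.5 + 2.75 + 507 = 578.91

578.91 nanocoulombs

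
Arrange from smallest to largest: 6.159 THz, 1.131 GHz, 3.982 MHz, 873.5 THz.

3.982 MHz < 1.131 GHz < 6.159 THz < 873.5 THz

6.159 THz = 6159000000000 Hz
1.131 GHz = 1131000000 Hz
3.982 MHz = 3982000 Hz
873.5 THz = 873500000000000 Hz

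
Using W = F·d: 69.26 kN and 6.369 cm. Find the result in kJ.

69.26 × 10^3 × 6.369 × 10^-2 = 441.11694 × 10^1 J

4.4111694 kJ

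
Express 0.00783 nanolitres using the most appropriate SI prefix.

7.83 picolitres

= 7.83e-12 litres; 1e-12 is pico.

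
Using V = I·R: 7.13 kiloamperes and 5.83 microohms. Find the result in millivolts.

7.13 × 10^3 × 5.83 × 10^-6 = 41.5679 × 10^-3 V

41.5679 millivolts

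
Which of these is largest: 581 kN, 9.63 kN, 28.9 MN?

28.9 MN

581 kN = 581000 N
9.63 kN = 9630 N
28.9 MN = 28900000 N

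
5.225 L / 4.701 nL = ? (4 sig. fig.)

1111000000

(5.225) / (4.701 × 10⁻⁹) = 1.1115 × 10⁹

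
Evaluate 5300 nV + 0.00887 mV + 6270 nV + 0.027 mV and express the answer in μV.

47.44 μV

In μV:
  5300 nV = 5300 × 10^-3 μV = 5.3
  0.00887 mV = 0.00887 × 10^3 μV = 8.87
  6270 nV = 6270 × 10^-3 μV = 6.27
  0.027 mV = 0.027 × 10^3 μV = 27
Sum: 5.3 + 8.87 + 6.27 + 27 = 47.44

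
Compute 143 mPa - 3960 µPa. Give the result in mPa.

In mPa:
  143 mPa → 143
  3960 µPa = 3960 × 10⁻³ mPa = 3.96
Difference: 143 - 3.96 = 139.04

139.04 mPa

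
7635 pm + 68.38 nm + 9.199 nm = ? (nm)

In nm:
  7635 pm = 7635 × 10^-3 nm = 7.635
  68.38 nm → 68.38
  9.199 nm → 9.199
Sum: 7.635 + 68.38 + 9.199 = 85.214

85.214 nm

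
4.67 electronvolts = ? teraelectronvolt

(no prefix) = 10⁰, tera = 10¹²; factor is 10⁻¹².
4.67 × 10⁻¹² = 0.00000000000467

0.00000000000467 teraelectronvolts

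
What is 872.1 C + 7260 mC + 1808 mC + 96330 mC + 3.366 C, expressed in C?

980.864 C

In C:
  872.1 C → 872.1
  7260 mC = 7260 × 10⁻³ C = 7.26
  1808 mC = 1808 × 10⁻³ C = 1.808
  96330 mC = 96330 × 10⁻³ C = 96.33
  3.366 C → 3.366
Sum: 872.1 + 7.26 + 1.808 + 96.33 + 3.366 = 980.864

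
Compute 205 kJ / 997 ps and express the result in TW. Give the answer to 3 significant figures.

(205 × 10^3) / (997 × 10^-12) = 0.20562 × 10^15 W

206 TW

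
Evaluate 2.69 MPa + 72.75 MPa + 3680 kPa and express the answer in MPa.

In MPa:
  2.69 MPa → 2.69
  72.75 MPa → 72.75
  3680 kPa = 3680e-3 MPa = 3.68
Sum: 2.69 + 72.75 + 3.68 = 79.12

79.12 MPa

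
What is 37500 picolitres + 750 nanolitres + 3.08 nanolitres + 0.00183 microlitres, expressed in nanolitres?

792.41 nanolitres

In nanolitres:
  37500 picolitres = 37500 × 10^-3 nanolitres = 37.5
  750 nanolitres → 750
  3.08 nanolitres → 3.08
  0.00183 microlitres = 0.00183 × 10^3 nanolitres = 1.83
Sum: 37.5 + 750 + 3.08 + 1.83 = 792.41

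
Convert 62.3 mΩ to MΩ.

0.0000000623 MΩ

milli = 10^-3, mega = 10^6; factor is 10^-9.
62.3 × 10^-9 = 0.0000000623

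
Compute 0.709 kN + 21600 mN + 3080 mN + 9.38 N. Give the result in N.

In N:
  0.709 kN = 0.709e3 N = 709
  21600 mN = 21600e-3 N = 21.6
  3080 mN = 3080e-3 N = 3.08
  9.38 N → 9.38
Sum: 709 + 21.6 + 3.08 + 9.38 = 743.06

743.06 N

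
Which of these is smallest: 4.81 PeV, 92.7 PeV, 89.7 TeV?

89.7 TeV

4.81 PeV = 4810000000000000 eV
92.7 PeV = 92700000000000000 eV
89.7 TeV = 89700000000000 eV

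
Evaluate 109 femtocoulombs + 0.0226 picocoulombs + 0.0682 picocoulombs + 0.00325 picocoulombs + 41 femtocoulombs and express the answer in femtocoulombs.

In femtocoulombs:
  109 femtocoulombs → 109
  0.0226 picocoulombs = 0.0226e3 femtocoulombs = 22.6
  0.0682 picocoulombs = 0.0682e3 femtocoulombs = 68.2
  0.00325 picocoulombs = 0.00325e3 femtocoulombs = 3.25
  41 femtocoulombs → 41
Sum: 109 + 22.6 + 68.2 + 3.25 + 41 = 244.05

244.05 femtocoulombs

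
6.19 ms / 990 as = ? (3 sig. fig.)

(6.19 × 10⁻³) / (990 × 10⁻¹⁸) = 0.006253 × 10¹⁵

6250000000000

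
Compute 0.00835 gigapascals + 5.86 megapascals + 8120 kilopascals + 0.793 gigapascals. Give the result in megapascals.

815.33 megapascals

In megapascals:
  0.00835 gigapascals = 0.00835 × 10³ megapascals = 8.35
  5.86 megapascals → 5.86
  8120 kilopascals = 8120 × 10⁻³ megapascals = 8.12
  0.793 gigapascals = 0.793 × 10³ megapascals = 793
Sum: 8.35 + 5.86 + 8.12 + 793 = 815.33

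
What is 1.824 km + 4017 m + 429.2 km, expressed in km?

In km:
  1.824 km → 1.824
  4017 m = 4017e-3 km = 4.017
  429.2 km → 429.2
Sum: 1.824 + 4.017 + 429.2 = 435.041

435.041 km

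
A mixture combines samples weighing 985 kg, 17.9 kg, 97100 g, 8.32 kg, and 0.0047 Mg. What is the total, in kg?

In kg:
  985 kg → 985
  17.9 kg → 17.9
  97100 g = 97100e-3 kg = 97.1
  8.32 kg → 8.32
  0.0047 Mg = 0.0047e3 kg = 4.7
Sum: 985 + 17.9 + 97.1 + 8.32 + 4.7 = 1113.02

1113.02 kg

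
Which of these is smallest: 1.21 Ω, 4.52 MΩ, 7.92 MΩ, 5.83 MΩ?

1.21 Ω = 1.21 Ω
4.52 MΩ = 4520000 Ω
7.92 MΩ = 7920000 Ω
5.83 MΩ = 5830000 Ω

1.21 Ω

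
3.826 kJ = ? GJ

0.000003826 GJ

kilo = 1e3, giga = 1e9; factor is 1e-6.
3.826 × 1e-6 = 0.000003826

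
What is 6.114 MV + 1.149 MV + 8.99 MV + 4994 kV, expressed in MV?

21.247 MV

In MV:
  6.114 MV → 6.114
  1.149 MV → 1.149
  8.99 MV → 8.99
  4994 kV = 4994 × 10⁻³ MV = 4.994
Sum: 6.114 + 1.149 + 8.99 + 4.994 = 21.247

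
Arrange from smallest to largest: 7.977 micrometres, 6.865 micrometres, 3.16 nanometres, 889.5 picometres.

7.977 micrometres = 0.000007977 metres
6.865 micrometres = 0.000006865 metres
3.16 nanometres = 0.00000000316 metres
889.5 picometres = 0.0000000008895 metres

889.5 picometres < 3.16 nanometres < 6.865 micrometres < 7.977 micrometres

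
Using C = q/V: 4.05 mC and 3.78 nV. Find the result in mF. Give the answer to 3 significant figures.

1070000000 mF

(4.05 × 10⁻³) / (3.78 × 10⁻⁹) = 1.0714 × 10⁶ F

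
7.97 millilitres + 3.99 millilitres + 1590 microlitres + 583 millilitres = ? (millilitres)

596.55 millilitres

In millilitres:
  7.97 millilitres → 7.97
  3.99 millilitres → 3.99
  1590 microlitres = 1590 × 10^-3 millilitres = 1.59
  583 millilitres → 583
Sum: 7.97 + 3.99 + 1.59 + 583 = 596.55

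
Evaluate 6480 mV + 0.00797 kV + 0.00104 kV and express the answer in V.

In V:
  6480 mV = 6480 × 10^-3 V = 6.48
  0.00797 kV = 0.00797 × 10^3 V = 7.97
  0.00104 kV = 0.00104 × 10^3 V = 1.04
Sum: 6.48 + 7.97 + 1.04 = 15.49

15.49 V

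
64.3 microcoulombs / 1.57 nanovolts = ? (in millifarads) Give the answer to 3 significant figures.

41000000 millifarads

(64.3 × 10^-6) / (1.57 × 10^-9) = 40.955 × 10^3 F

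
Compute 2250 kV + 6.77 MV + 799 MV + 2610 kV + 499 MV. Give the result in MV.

1309.63 MV

In MV:
  2250 kV = 2250e-3 MV = 2.25
  6.77 MV → 6.77
  799 MV → 799
  2610 kV = 2610e-3 MV = 2.61
  499 MV → 499
Sum: 2.25 + 6.77 + 799 + 2.61 + 499 = 1309.63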